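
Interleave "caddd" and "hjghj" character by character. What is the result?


Interleaving "caddd" and "hjghj":
  Position 0: 'c' from first, 'h' from second => "ch"
  Position 1: 'a' from first, 'j' from second => "aj"
  Position 2: 'd' from first, 'g' from second => "dg"
  Position 3: 'd' from first, 'h' from second => "dh"
  Position 4: 'd' from first, 'j' from second => "dj"
Result: chajdgdhdj

chajdgdhdj


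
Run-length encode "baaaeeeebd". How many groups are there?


Input: baaaeeeebd
Scanning for consecutive runs:
  Group 1: 'b' x 1 (positions 0-0)
  Group 2: 'a' x 3 (positions 1-3)
  Group 3: 'e' x 4 (positions 4-7)
  Group 4: 'b' x 1 (positions 8-8)
  Group 5: 'd' x 1 (positions 9-9)
Total groups: 5

5


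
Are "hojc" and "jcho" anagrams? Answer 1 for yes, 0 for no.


Strings: "hojc", "jcho"
Sorted first:  chjo
Sorted second: chjo
Sorted forms match => anagrams

1


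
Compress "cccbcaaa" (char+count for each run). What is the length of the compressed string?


Input: cccbcaaa
Runs:
  'c' x 3 => "c3"
  'b' x 1 => "b1"
  'c' x 1 => "c1"
  'a' x 3 => "a3"
Compressed: "c3b1c1a3"
Compressed length: 8

8


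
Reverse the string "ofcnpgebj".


Input: ofcnpgebj
Reading characters right to left:
  Position 8: 'j'
  Position 7: 'b'
  Position 6: 'e'
  Position 5: 'g'
  Position 4: 'p'
  Position 3: 'n'
  Position 2: 'c'
  Position 1: 'f'
  Position 0: 'o'
Reversed: jbegpncfo

jbegpncfo


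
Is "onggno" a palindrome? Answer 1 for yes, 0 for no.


Input: onggno
Reversed: onggno
  Compare pos 0 ('o') with pos 5 ('o'): match
  Compare pos 1 ('n') with pos 4 ('n'): match
  Compare pos 2 ('g') with pos 3 ('g'): match
Result: palindrome

1


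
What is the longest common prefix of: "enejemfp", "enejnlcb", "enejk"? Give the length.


Words: enejemfp, enejnlcb, enejk
  Position 0: all 'e' => match
  Position 1: all 'n' => match
  Position 2: all 'e' => match
  Position 3: all 'j' => match
  Position 4: ('e', 'n', 'k') => mismatch, stop
LCP = "enej" (length 4)

4


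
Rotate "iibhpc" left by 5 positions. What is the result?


Input: "iibhpc", rotate left by 5
First 5 characters: "iibhp"
Remaining characters: "c"
Concatenate remaining + first: "c" + "iibhp" = "ciibhp"

ciibhp


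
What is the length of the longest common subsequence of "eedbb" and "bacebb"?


LCS of "eedbb" and "bacebb"
DP table:
           b    a    c    e    b    b
      0    0    0    0    0    0    0
  e   0    0    0    0    1    1    1
  e   0    0    0    0    1    1    1
  d   0    0    0    0    1    1    1
  b   0    1    1    1    1    2    2
  b   0    1    1    1    1    2    3
LCS length = dp[5][6] = 3

3


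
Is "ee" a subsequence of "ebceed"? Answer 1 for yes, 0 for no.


Check if "ee" is a subsequence of "ebceed"
Greedy scan:
  Position 0 ('e'): matches sub[0] = 'e'
  Position 1 ('b'): no match needed
  Position 2 ('c'): no match needed
  Position 3 ('e'): matches sub[1] = 'e'
  Position 4 ('e'): no match needed
  Position 5 ('d'): no match needed
All 2 characters matched => is a subsequence

1


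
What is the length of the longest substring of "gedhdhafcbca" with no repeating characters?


Input: "gedhdhafcbca"
Sliding window (track last position of each char):
  Position 0 ('g'): window [0,0] length 1 -- new best
  Position 1 ('e'): window [0,1] length 2 -- new best
  Position 2 ('d'): window [0,2] length 3 -- new best
  Position 3 ('h'): window [0,3] length 4 -- new best
  Position 4 ('d'): repeat (last at 2), move window start to 3
  Position 4 ('d'): window [3,4] length 2
  Position 5 ('h'): repeat (last at 3), move window start to 4
  Position 5 ('h'): window [4,5] length 2
  Position 6 ('a'): window [4,6] length 3
  Position 7 ('f'): window [4,7] length 4
  Position 8 ('c'): window [4,8] length 5 -- new best
  Position 9 ('b'): window [4,9] length 6 -- new best
  Position 10 ('c'): repeat (last at 8), move window start to 9
  Position 10 ('c'): window [9,10] length 2
  Position 11 ('a'): window [9,11] length 3
Longest substring with no repeats: "dhafcb" with length 6

6


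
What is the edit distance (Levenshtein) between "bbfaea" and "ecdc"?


Computing edit distance: "bbfaea" -> "ecdc"
DP table:
           e    c    d    c
      0    1    2    3    4
  b   1    1    2    3    4
  b   2    2    2    3    4
  f   3    3    3    3    4
  a   4    4    4    4    4
  e   5    4    5    5    5
  a   6    5    5    6    6
Edit distance = dp[6][4] = 6

6


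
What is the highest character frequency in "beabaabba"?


Input: beabaabba
Character counts:
  'a': 4
  'b': 4
  'e': 1
Maximum frequency: 4

4


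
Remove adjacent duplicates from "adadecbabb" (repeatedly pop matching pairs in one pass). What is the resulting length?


Input: adadecbabb
Stack-based adjacent duplicate removal:
  Read 'a': push. Stack: a
  Read 'd': push. Stack: ad
  Read 'a': push. Stack: ada
  Read 'd': push. Stack: adad
  Read 'e': push. Stack: adade
  Read 'c': push. Stack: adadec
  Read 'b': push. Stack: adadecb
  Read 'a': push. Stack: adadecba
  Read 'b': push. Stack: adadecbab
  Read 'b': matches stack top 'b' => pop. Stack: adadecba
Final stack: "adadecba" (length 8)

8


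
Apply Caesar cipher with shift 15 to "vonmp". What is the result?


Caesar cipher: shift "vonmp" by 15
  'v' (pos 21) + 15 = pos 10 = 'k'
  'o' (pos 14) + 15 = pos 3 = 'd'
  'n' (pos 13) + 15 = pos 2 = 'c'
  'm' (pos 12) + 15 = pos 1 = 'b'
  'p' (pos 15) + 15 = pos 4 = 'e'
Result: kdcbe

kdcbe


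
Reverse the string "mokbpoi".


Input: mokbpoi
Reading characters right to left:
  Position 6: 'i'
  Position 5: 'o'
  Position 4: 'p'
  Position 3: 'b'
  Position 2: 'k'
  Position 1: 'o'
  Position 0: 'm'
Reversed: iopbkom

iopbkom


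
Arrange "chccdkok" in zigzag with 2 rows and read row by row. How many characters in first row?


Zigzag "chccdkok" into 2 rows:
Placing characters:
  'c' => row 0
  'h' => row 1
  'c' => row 0
  'c' => row 1
  'd' => row 0
  'k' => row 1
  'o' => row 0
  'k' => row 1
Rows:
  Row 0: "ccdo"
  Row 1: "hckk"
First row length: 4

4


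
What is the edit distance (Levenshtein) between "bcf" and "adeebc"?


Computing edit distance: "bcf" -> "adeebc"
DP table:
           a    d    e    e    b    c
      0    1    2    3    4    5    6
  b   1    1    2    3    4    4    5
  c   2    2    2    3    4    5    4
  f   3    3    3    3    4    5    5
Edit distance = dp[3][6] = 5

5


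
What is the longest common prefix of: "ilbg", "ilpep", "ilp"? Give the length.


Words: ilbg, ilpep, ilp
  Position 0: all 'i' => match
  Position 1: all 'l' => match
  Position 2: ('b', 'p', 'p') => mismatch, stop
LCP = "il" (length 2)

2


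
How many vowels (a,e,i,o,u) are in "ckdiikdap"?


Input: ckdiikdap
Checking each character:
  'c' at position 0: consonant
  'k' at position 1: consonant
  'd' at position 2: consonant
  'i' at position 3: vowel (running total: 1)
  'i' at position 4: vowel (running total: 2)
  'k' at position 5: consonant
  'd' at position 6: consonant
  'a' at position 7: vowel (running total: 3)
  'p' at position 8: consonant
Total vowels: 3

3


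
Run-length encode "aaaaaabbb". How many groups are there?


Input: aaaaaabbb
Scanning for consecutive runs:
  Group 1: 'a' x 6 (positions 0-5)
  Group 2: 'b' x 3 (positions 6-8)
Total groups: 2

2


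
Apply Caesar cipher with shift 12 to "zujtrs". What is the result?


Caesar cipher: shift "zujtrs" by 12
  'z' (pos 25) + 12 = pos 11 = 'l'
  'u' (pos 20) + 12 = pos 6 = 'g'
  'j' (pos 9) + 12 = pos 21 = 'v'
  't' (pos 19) + 12 = pos 5 = 'f'
  'r' (pos 17) + 12 = pos 3 = 'd'
  's' (pos 18) + 12 = pos 4 = 'e'
Result: lgvfde

lgvfde


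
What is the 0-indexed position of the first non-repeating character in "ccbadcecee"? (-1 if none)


Input: ccbadcecee
Character frequencies:
  'a': 1
  'b': 1
  'c': 4
  'd': 1
  'e': 3
Scanning left to right for freq == 1:
  Position 0 ('c'): freq=4, skip
  Position 1 ('c'): freq=4, skip
  Position 2 ('b'): unique! => answer = 2

2


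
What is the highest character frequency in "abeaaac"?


Input: abeaaac
Character counts:
  'a': 4
  'b': 1
  'c': 1
  'e': 1
Maximum frequency: 4

4


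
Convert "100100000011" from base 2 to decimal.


Input: "100100000011" in base 2
Positional expansion:
  Digit '1' (value 1) x 2^11 = 2048
  Digit '0' (value 0) x 2^10 = 0
  Digit '0' (value 0) x 2^9 = 0
  Digit '1' (value 1) x 2^8 = 256
  Digit '0' (value 0) x 2^7 = 0
  Digit '0' (value 0) x 2^6 = 0
  Digit '0' (value 0) x 2^5 = 0
  Digit '0' (value 0) x 2^4 = 0
  Digit '0' (value 0) x 2^3 = 0
  Digit '0' (value 0) x 2^2 = 0
  Digit '1' (value 1) x 2^1 = 2
  Digit '1' (value 1) x 2^0 = 1
Sum = 2307

2307


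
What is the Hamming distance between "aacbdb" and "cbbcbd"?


Comparing "aacbdb" and "cbbcbd" position by position:
  Position 0: 'a' vs 'c' => differ
  Position 1: 'a' vs 'b' => differ
  Position 2: 'c' vs 'b' => differ
  Position 3: 'b' vs 'c' => differ
  Position 4: 'd' vs 'b' => differ
  Position 5: 'b' vs 'd' => differ
Total differences (Hamming distance): 6

6


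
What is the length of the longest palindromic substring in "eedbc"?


Input: "eedbc"
Checking substrings for palindromes:
  [0:2] "ee" (len 2) => palindrome
Longest palindromic substring: "ee" with length 2

2


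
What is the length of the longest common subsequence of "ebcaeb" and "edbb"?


LCS of "ebcaeb" and "edbb"
DP table:
           e    d    b    b
      0    0    0    0    0
  e   0    1    1    1    1
  b   0    1    1    2    2
  c   0    1    1    2    2
  a   0    1    1    2    2
  e   0    1    1    2    2
  b   0    1    1    2    3
LCS length = dp[6][4] = 3

3


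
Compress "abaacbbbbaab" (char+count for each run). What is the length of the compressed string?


Input: abaacbbbbaab
Runs:
  'a' x 1 => "a1"
  'b' x 1 => "b1"
  'a' x 2 => "a2"
  'c' x 1 => "c1"
  'b' x 4 => "b4"
  'a' x 2 => "a2"
  'b' x 1 => "b1"
Compressed: "a1b1a2c1b4a2b1"
Compressed length: 14

14


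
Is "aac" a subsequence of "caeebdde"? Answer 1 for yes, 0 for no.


Check if "aac" is a subsequence of "caeebdde"
Greedy scan:
  Position 0 ('c'): no match needed
  Position 1 ('a'): matches sub[0] = 'a'
  Position 2 ('e'): no match needed
  Position 3 ('e'): no match needed
  Position 4 ('b'): no match needed
  Position 5 ('d'): no match needed
  Position 6 ('d'): no match needed
  Position 7 ('e'): no match needed
Only matched 1/3 characters => not a subsequence

0


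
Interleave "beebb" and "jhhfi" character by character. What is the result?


Interleaving "beebb" and "jhhfi":
  Position 0: 'b' from first, 'j' from second => "bj"
  Position 1: 'e' from first, 'h' from second => "eh"
  Position 2: 'e' from first, 'h' from second => "eh"
  Position 3: 'b' from first, 'f' from second => "bf"
  Position 4: 'b' from first, 'i' from second => "bi"
Result: bjehehbfbi

bjehehbfbi


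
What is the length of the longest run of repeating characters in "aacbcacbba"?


Input: "aacbcacbba"
Scanning for longest run:
  Position 1 ('a'): continues run of 'a', length=2
  Position 2 ('c'): new char, reset run to 1
  Position 3 ('b'): new char, reset run to 1
  Position 4 ('c'): new char, reset run to 1
  Position 5 ('a'): new char, reset run to 1
  Position 6 ('c'): new char, reset run to 1
  Position 7 ('b'): new char, reset run to 1
  Position 8 ('b'): continues run of 'b', length=2
  Position 9 ('a'): new char, reset run to 1
Longest run: 'a' with length 2

2


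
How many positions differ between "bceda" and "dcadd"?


Comparing "bceda" and "dcadd" position by position:
  Position 0: 'b' vs 'd' => DIFFER
  Position 1: 'c' vs 'c' => same
  Position 2: 'e' vs 'a' => DIFFER
  Position 3: 'd' vs 'd' => same
  Position 4: 'a' vs 'd' => DIFFER
Positions that differ: 3

3


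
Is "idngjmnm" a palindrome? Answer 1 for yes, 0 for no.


Input: idngjmnm
Reversed: mnmjgndi
  Compare pos 0 ('i') with pos 7 ('m'): MISMATCH
  Compare pos 1 ('d') with pos 6 ('n'): MISMATCH
  Compare pos 2 ('n') with pos 5 ('m'): MISMATCH
  Compare pos 3 ('g') with pos 4 ('j'): MISMATCH
Result: not a palindrome

0


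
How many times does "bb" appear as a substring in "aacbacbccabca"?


Searching for "bb" in "aacbacbccabca"
Scanning each position:
  Position 0: "aa" => no
  Position 1: "ac" => no
  Position 2: "cb" => no
  Position 3: "ba" => no
  Position 4: "ac" => no
  Position 5: "cb" => no
  Position 6: "bc" => no
  Position 7: "cc" => no
  Position 8: "ca" => no
  Position 9: "ab" => no
  Position 10: "bc" => no
  Position 11: "ca" => no
Total occurrences: 0

0


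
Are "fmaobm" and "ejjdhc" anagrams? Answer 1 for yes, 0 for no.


Strings: "fmaobm", "ejjdhc"
Sorted first:  abfmmo
Sorted second: cdehjj
Differ at position 0: 'a' vs 'c' => not anagrams

0


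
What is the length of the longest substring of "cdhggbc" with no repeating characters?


Input: "cdhggbc"
Sliding window (track last position of each char):
  Position 0 ('c'): window [0,0] length 1 -- new best
  Position 1 ('d'): window [0,1] length 2 -- new best
  Position 2 ('h'): window [0,2] length 3 -- new best
  Position 3 ('g'): window [0,3] length 4 -- new best
  Position 4 ('g'): repeat (last at 3), move window start to 4
  Position 4 ('g'): window [4,4] length 1
  Position 5 ('b'): window [4,5] length 2
  Position 6 ('c'): window [4,6] length 3
Longest substring with no repeats: "cdhg" with length 4

4


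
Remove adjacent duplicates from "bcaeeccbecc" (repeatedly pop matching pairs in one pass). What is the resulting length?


Input: bcaeeccbecc
Stack-based adjacent duplicate removal:
  Read 'b': push. Stack: b
  Read 'c': push. Stack: bc
  Read 'a': push. Stack: bca
  Read 'e': push. Stack: bcae
  Read 'e': matches stack top 'e' => pop. Stack: bca
  Read 'c': push. Stack: bcac
  Read 'c': matches stack top 'c' => pop. Stack: bca
  Read 'b': push. Stack: bcab
  Read 'e': push. Stack: bcabe
  Read 'c': push. Stack: bcabec
  Read 'c': matches stack top 'c' => pop. Stack: bcabe
Final stack: "bcabe" (length 5)

5


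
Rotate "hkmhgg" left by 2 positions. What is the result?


Input: "hkmhgg", rotate left by 2
First 2 characters: "hk"
Remaining characters: "mhgg"
Concatenate remaining + first: "mhgg" + "hk" = "mhgghk"

mhgghk


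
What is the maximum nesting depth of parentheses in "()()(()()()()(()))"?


Input: "()()(()()()()(()))"
Tracking depth:
  Position 0 '(': depth becomes 1
  Position 1 ')': depth becomes 0
  Position 2 '(': depth becomes 1
  Position 3 ')': depth becomes 0
  Position 4 '(': depth becomes 1
  Position 5 '(': depth becomes 2
  Position 6 ')': depth becomes 1
  Position 7 '(': depth becomes 2
  Position 8 ')': depth becomes 1
  Position 9 '(': depth becomes 2
  Position 10 ')': depth becomes 1
  Position 11 '(': depth becomes 2
  Position 12 ')': depth becomes 1
  Position 13 '(': depth becomes 2
  Position 14 '(': depth becomes 3
  Position 15 ')': depth becomes 2
  Position 16 ')': depth becomes 1
  Position 17 ')': depth becomes 0
Maximum depth reached: 3

3


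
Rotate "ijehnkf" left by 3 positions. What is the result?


Input: "ijehnkf", rotate left by 3
First 3 characters: "ije"
Remaining characters: "hnkf"
Concatenate remaining + first: "hnkf" + "ije" = "hnkfije"

hnkfije


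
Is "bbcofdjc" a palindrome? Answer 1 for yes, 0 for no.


Input: bbcofdjc
Reversed: cjdfocbb
  Compare pos 0 ('b') with pos 7 ('c'): MISMATCH
  Compare pos 1 ('b') with pos 6 ('j'): MISMATCH
  Compare pos 2 ('c') with pos 5 ('d'): MISMATCH
  Compare pos 3 ('o') with pos 4 ('f'): MISMATCH
Result: not a palindrome

0


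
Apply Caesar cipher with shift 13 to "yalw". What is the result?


Caesar cipher: shift "yalw" by 13
  'y' (pos 24) + 13 = pos 11 = 'l'
  'a' (pos 0) + 13 = pos 13 = 'n'
  'l' (pos 11) + 13 = pos 24 = 'y'
  'w' (pos 22) + 13 = pos 9 = 'j'
Result: lnyj

lnyj


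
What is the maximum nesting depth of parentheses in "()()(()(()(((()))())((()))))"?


Input: "()()(()(()(((()))())((()))))"
Tracking depth:
  Position 0 '(': depth becomes 1
  Position 1 ')': depth becomes 0
  Position 2 '(': depth becomes 1
  Position 3 ')': depth becomes 0
  Position 4 '(': depth becomes 1
  Position 5 '(': depth becomes 2
  Position 6 ')': depth becomes 1
  Position 7 '(': depth becomes 2
  Position 8 '(': depth becomes 3
  Position 9 ')': depth becomes 2
  Position 10 '(': depth becomes 3
  Position 11 '(': depth becomes 4
  Position 12 '(': depth becomes 5
  Position 13 '(': depth becomes 6
  Position 14 ')': depth becomes 5
  Position 15 ')': depth becomes 4
  Position 16 ')': depth becomes 3
  Position 17 '(': depth becomes 4
  Position 18 ')': depth becomes 3
  Position 19 ')': depth becomes 2
  Position 20 '(': depth becomes 3
  Position 21 '(': depth becomes 4
  Position 22 '(': depth becomes 5
  Position 23 ')': depth becomes 4
  Position 24 ')': depth becomes 3
  Position 25 ')': depth becomes 2
  Position 26 ')': depth becomes 1
  Position 27 ')': depth becomes 0
Maximum depth reached: 6

6


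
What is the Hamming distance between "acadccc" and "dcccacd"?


Comparing "acadccc" and "dcccacd" position by position:
  Position 0: 'a' vs 'd' => differ
  Position 1: 'c' vs 'c' => same
  Position 2: 'a' vs 'c' => differ
  Position 3: 'd' vs 'c' => differ
  Position 4: 'c' vs 'a' => differ
  Position 5: 'c' vs 'c' => same
  Position 6: 'c' vs 'd' => differ
Total differences (Hamming distance): 5

5


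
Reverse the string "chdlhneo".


Input: chdlhneo
Reading characters right to left:
  Position 7: 'o'
  Position 6: 'e'
  Position 5: 'n'
  Position 4: 'h'
  Position 3: 'l'
  Position 2: 'd'
  Position 1: 'h'
  Position 0: 'c'
Reversed: oenhldhc

oenhldhc


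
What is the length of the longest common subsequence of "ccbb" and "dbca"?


LCS of "ccbb" and "dbca"
DP table:
           d    b    c    a
      0    0    0    0    0
  c   0    0    0    1    1
  c   0    0    0    1    1
  b   0    0    1    1    1
  b   0    0    1    1    1
LCS length = dp[4][4] = 1

1


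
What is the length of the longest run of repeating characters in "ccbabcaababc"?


Input: "ccbabcaababc"
Scanning for longest run:
  Position 1 ('c'): continues run of 'c', length=2
  Position 2 ('b'): new char, reset run to 1
  Position 3 ('a'): new char, reset run to 1
  Position 4 ('b'): new char, reset run to 1
  Position 5 ('c'): new char, reset run to 1
  Position 6 ('a'): new char, reset run to 1
  Position 7 ('a'): continues run of 'a', length=2
  Position 8 ('b'): new char, reset run to 1
  Position 9 ('a'): new char, reset run to 1
  Position 10 ('b'): new char, reset run to 1
  Position 11 ('c'): new char, reset run to 1
Longest run: 'c' with length 2

2


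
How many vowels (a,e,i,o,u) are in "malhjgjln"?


Input: malhjgjln
Checking each character:
  'm' at position 0: consonant
  'a' at position 1: vowel (running total: 1)
  'l' at position 2: consonant
  'h' at position 3: consonant
  'j' at position 4: consonant
  'g' at position 5: consonant
  'j' at position 6: consonant
  'l' at position 7: consonant
  'n' at position 8: consonant
Total vowels: 1

1


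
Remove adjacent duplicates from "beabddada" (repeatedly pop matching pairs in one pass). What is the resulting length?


Input: beabddada
Stack-based adjacent duplicate removal:
  Read 'b': push. Stack: b
  Read 'e': push. Stack: be
  Read 'a': push. Stack: bea
  Read 'b': push. Stack: beab
  Read 'd': push. Stack: beabd
  Read 'd': matches stack top 'd' => pop. Stack: beab
  Read 'a': push. Stack: beaba
  Read 'd': push. Stack: beabad
  Read 'a': push. Stack: beabada
Final stack: "beabada" (length 7)

7


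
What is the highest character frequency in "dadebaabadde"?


Input: dadebaabadde
Character counts:
  'a': 4
  'b': 2
  'd': 4
  'e': 2
Maximum frequency: 4

4


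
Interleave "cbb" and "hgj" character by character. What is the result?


Interleaving "cbb" and "hgj":
  Position 0: 'c' from first, 'h' from second => "ch"
  Position 1: 'b' from first, 'g' from second => "bg"
  Position 2: 'b' from first, 'j' from second => "bj"
Result: chbgbj

chbgbj


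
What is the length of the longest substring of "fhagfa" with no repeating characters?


Input: "fhagfa"
Sliding window (track last position of each char):
  Position 0 ('f'): window [0,0] length 1 -- new best
  Position 1 ('h'): window [0,1] length 2 -- new best
  Position 2 ('a'): window [0,2] length 3 -- new best
  Position 3 ('g'): window [0,3] length 4 -- new best
  Position 4 ('f'): repeat (last at 0), move window start to 1
  Position 4 ('f'): window [1,4] length 4
  Position 5 ('a'): repeat (last at 2), move window start to 3
  Position 5 ('a'): window [3,5] length 3
Longest substring with no repeats: "fhag" with length 4

4


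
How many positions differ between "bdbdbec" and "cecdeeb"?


Comparing "bdbdbec" and "cecdeeb" position by position:
  Position 0: 'b' vs 'c' => DIFFER
  Position 1: 'd' vs 'e' => DIFFER
  Position 2: 'b' vs 'c' => DIFFER
  Position 3: 'd' vs 'd' => same
  Position 4: 'b' vs 'e' => DIFFER
  Position 5: 'e' vs 'e' => same
  Position 6: 'c' vs 'b' => DIFFER
Positions that differ: 5

5


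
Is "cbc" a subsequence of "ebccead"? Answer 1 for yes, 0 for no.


Check if "cbc" is a subsequence of "ebccead"
Greedy scan:
  Position 0 ('e'): no match needed
  Position 1 ('b'): no match needed
  Position 2 ('c'): matches sub[0] = 'c'
  Position 3 ('c'): no match needed
  Position 4 ('e'): no match needed
  Position 5 ('a'): no match needed
  Position 6 ('d'): no match needed
Only matched 1/3 characters => not a subsequence

0


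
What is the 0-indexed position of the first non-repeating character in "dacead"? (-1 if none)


Input: dacead
Character frequencies:
  'a': 2
  'c': 1
  'd': 2
  'e': 1
Scanning left to right for freq == 1:
  Position 0 ('d'): freq=2, skip
  Position 1 ('a'): freq=2, skip
  Position 2 ('c'): unique! => answer = 2

2


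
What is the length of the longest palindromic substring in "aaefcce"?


Input: "aaefcce"
Checking substrings for palindromes:
  [0:2] "aa" (len 2) => palindrome
  [4:6] "cc" (len 2) => palindrome
Longest palindromic substring: "aa" with length 2

2


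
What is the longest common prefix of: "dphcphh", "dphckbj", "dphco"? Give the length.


Words: dphcphh, dphckbj, dphco
  Position 0: all 'd' => match
  Position 1: all 'p' => match
  Position 2: all 'h' => match
  Position 3: all 'c' => match
  Position 4: ('p', 'k', 'o') => mismatch, stop
LCP = "dphc" (length 4)

4


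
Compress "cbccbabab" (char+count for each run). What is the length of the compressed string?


Input: cbccbabab
Runs:
  'c' x 1 => "c1"
  'b' x 1 => "b1"
  'c' x 2 => "c2"
  'b' x 1 => "b1"
  'a' x 1 => "a1"
  'b' x 1 => "b1"
  'a' x 1 => "a1"
  'b' x 1 => "b1"
Compressed: "c1b1c2b1a1b1a1b1"
Compressed length: 16

16


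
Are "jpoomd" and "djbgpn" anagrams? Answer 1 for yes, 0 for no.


Strings: "jpoomd", "djbgpn"
Sorted first:  djmoop
Sorted second: bdgjnp
Differ at position 0: 'd' vs 'b' => not anagrams

0


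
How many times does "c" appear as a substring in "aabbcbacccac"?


Searching for "c" in "aabbcbacccac"
Scanning each position:
  Position 0: "a" => no
  Position 1: "a" => no
  Position 2: "b" => no
  Position 3: "b" => no
  Position 4: "c" => MATCH
  Position 5: "b" => no
  Position 6: "a" => no
  Position 7: "c" => MATCH
  Position 8: "c" => MATCH
  Position 9: "c" => MATCH
  Position 10: "a" => no
  Position 11: "c" => MATCH
Total occurrences: 5

5


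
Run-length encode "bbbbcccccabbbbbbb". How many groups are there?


Input: bbbbcccccabbbbbbb
Scanning for consecutive runs:
  Group 1: 'b' x 4 (positions 0-3)
  Group 2: 'c' x 5 (positions 4-8)
  Group 3: 'a' x 1 (positions 9-9)
  Group 4: 'b' x 7 (positions 10-16)
Total groups: 4

4


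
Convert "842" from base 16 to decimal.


Input: "842" in base 16
Positional expansion:
  Digit '8' (value 8) x 16^2 = 2048
  Digit '4' (value 4) x 16^1 = 64
  Digit '2' (value 2) x 16^0 = 2
Sum = 2114

2114


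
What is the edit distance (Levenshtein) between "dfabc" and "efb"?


Computing edit distance: "dfabc" -> "efb"
DP table:
           e    f    b
      0    1    2    3
  d   1    1    2    3
  f   2    2    1    2
  a   3    3    2    2
  b   4    4    3    2
  c   5    5    4    3
Edit distance = dp[5][3] = 3

3


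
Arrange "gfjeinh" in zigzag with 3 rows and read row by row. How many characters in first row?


Zigzag "gfjeinh" into 3 rows:
Placing characters:
  'g' => row 0
  'f' => row 1
  'j' => row 2
  'e' => row 1
  'i' => row 0
  'n' => row 1
  'h' => row 2
Rows:
  Row 0: "gi"
  Row 1: "fen"
  Row 2: "jh"
First row length: 2

2


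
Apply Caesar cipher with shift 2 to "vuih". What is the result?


Caesar cipher: shift "vuih" by 2
  'v' (pos 21) + 2 = pos 23 = 'x'
  'u' (pos 20) + 2 = pos 22 = 'w'
  'i' (pos 8) + 2 = pos 10 = 'k'
  'h' (pos 7) + 2 = pos 9 = 'j'
Result: xwkj

xwkj


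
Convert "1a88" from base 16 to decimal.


Input: "1a88" in base 16
Positional expansion:
  Digit '1' (value 1) x 16^3 = 4096
  Digit 'a' (value 10) x 16^2 = 2560
  Digit '8' (value 8) x 16^1 = 128
  Digit '8' (value 8) x 16^0 = 8
Sum = 6792

6792


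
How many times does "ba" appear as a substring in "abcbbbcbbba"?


Searching for "ba" in "abcbbbcbbba"
Scanning each position:
  Position 0: "ab" => no
  Position 1: "bc" => no
  Position 2: "cb" => no
  Position 3: "bb" => no
  Position 4: "bb" => no
  Position 5: "bc" => no
  Position 6: "cb" => no
  Position 7: "bb" => no
  Position 8: "bb" => no
  Position 9: "ba" => MATCH
Total occurrences: 1

1


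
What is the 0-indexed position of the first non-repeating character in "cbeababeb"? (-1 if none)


Input: cbeababeb
Character frequencies:
  'a': 2
  'b': 4
  'c': 1
  'e': 2
Scanning left to right for freq == 1:
  Position 0 ('c'): unique! => answer = 0

0


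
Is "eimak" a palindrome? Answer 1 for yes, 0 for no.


Input: eimak
Reversed: kamie
  Compare pos 0 ('e') with pos 4 ('k'): MISMATCH
  Compare pos 1 ('i') with pos 3 ('a'): MISMATCH
Result: not a palindrome

0


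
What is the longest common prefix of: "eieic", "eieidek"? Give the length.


Words: eieic, eieidek
  Position 0: all 'e' => match
  Position 1: all 'i' => match
  Position 2: all 'e' => match
  Position 3: all 'i' => match
  Position 4: ('c', 'd') => mismatch, stop
LCP = "eiei" (length 4)

4


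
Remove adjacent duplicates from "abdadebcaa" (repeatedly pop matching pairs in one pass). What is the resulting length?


Input: abdadebcaa
Stack-based adjacent duplicate removal:
  Read 'a': push. Stack: a
  Read 'b': push. Stack: ab
  Read 'd': push. Stack: abd
  Read 'a': push. Stack: abda
  Read 'd': push. Stack: abdad
  Read 'e': push. Stack: abdade
  Read 'b': push. Stack: abdadeb
  Read 'c': push. Stack: abdadebc
  Read 'a': push. Stack: abdadebca
  Read 'a': matches stack top 'a' => pop. Stack: abdadebc
Final stack: "abdadebc" (length 8)

8


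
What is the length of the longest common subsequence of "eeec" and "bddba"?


LCS of "eeec" and "bddba"
DP table:
           b    d    d    b    a
      0    0    0    0    0    0
  e   0    0    0    0    0    0
  e   0    0    0    0    0    0
  e   0    0    0    0    0    0
  c   0    0    0    0    0    0
LCS length = dp[4][5] = 0

0


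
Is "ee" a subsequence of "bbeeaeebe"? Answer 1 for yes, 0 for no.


Check if "ee" is a subsequence of "bbeeaeebe"
Greedy scan:
  Position 0 ('b'): no match needed
  Position 1 ('b'): no match needed
  Position 2 ('e'): matches sub[0] = 'e'
  Position 3 ('e'): matches sub[1] = 'e'
  Position 4 ('a'): no match needed
  Position 5 ('e'): no match needed
  Position 6 ('e'): no match needed
  Position 7 ('b'): no match needed
  Position 8 ('e'): no match needed
All 2 characters matched => is a subsequence

1


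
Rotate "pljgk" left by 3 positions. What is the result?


Input: "pljgk", rotate left by 3
First 3 characters: "plj"
Remaining characters: "gk"
Concatenate remaining + first: "gk" + "plj" = "gkplj"

gkplj


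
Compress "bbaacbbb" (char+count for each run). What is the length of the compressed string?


Input: bbaacbbb
Runs:
  'b' x 2 => "b2"
  'a' x 2 => "a2"
  'c' x 1 => "c1"
  'b' x 3 => "b3"
Compressed: "b2a2c1b3"
Compressed length: 8

8


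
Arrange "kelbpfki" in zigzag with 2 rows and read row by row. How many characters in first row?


Zigzag "kelbpfki" into 2 rows:
Placing characters:
  'k' => row 0
  'e' => row 1
  'l' => row 0
  'b' => row 1
  'p' => row 0
  'f' => row 1
  'k' => row 0
  'i' => row 1
Rows:
  Row 0: "klpk"
  Row 1: "ebfi"
First row length: 4

4


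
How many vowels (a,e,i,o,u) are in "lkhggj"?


Input: lkhggj
Checking each character:
  'l' at position 0: consonant
  'k' at position 1: consonant
  'h' at position 2: consonant
  'g' at position 3: consonant
  'g' at position 4: consonant
  'j' at position 5: consonant
Total vowels: 0

0


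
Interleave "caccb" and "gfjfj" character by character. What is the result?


Interleaving "caccb" and "gfjfj":
  Position 0: 'c' from first, 'g' from second => "cg"
  Position 1: 'a' from first, 'f' from second => "af"
  Position 2: 'c' from first, 'j' from second => "cj"
  Position 3: 'c' from first, 'f' from second => "cf"
  Position 4: 'b' from first, 'j' from second => "bj"
Result: cgafcjcfbj

cgafcjcfbj


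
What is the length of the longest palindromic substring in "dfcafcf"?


Input: "dfcafcf"
Checking substrings for palindromes:
  [4:7] "fcf" (len 3) => palindrome
Longest palindromic substring: "fcf" with length 3

3


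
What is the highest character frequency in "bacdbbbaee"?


Input: bacdbbbaee
Character counts:
  'a': 2
  'b': 4
  'c': 1
  'd': 1
  'e': 2
Maximum frequency: 4

4


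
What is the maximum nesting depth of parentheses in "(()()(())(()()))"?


Input: "(()()(())(()()))"
Tracking depth:
  Position 0 '(': depth becomes 1
  Position 1 '(': depth becomes 2
  Position 2 ')': depth becomes 1
  Position 3 '(': depth becomes 2
  Position 4 ')': depth becomes 1
  Position 5 '(': depth becomes 2
  Position 6 '(': depth becomes 3
  Position 7 ')': depth becomes 2
  Position 8 ')': depth becomes 1
  Position 9 '(': depth becomes 2
  Position 10 '(': depth becomes 3
  Position 11 ')': depth becomes 2
  Position 12 '(': depth becomes 3
  Position 13 ')': depth becomes 2
  Position 14 ')': depth becomes 1
  Position 15 ')': depth becomes 0
Maximum depth reached: 3

3


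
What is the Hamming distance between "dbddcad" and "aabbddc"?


Comparing "dbddcad" and "aabbddc" position by position:
  Position 0: 'd' vs 'a' => differ
  Position 1: 'b' vs 'a' => differ
  Position 2: 'd' vs 'b' => differ
  Position 3: 'd' vs 'b' => differ
  Position 4: 'c' vs 'd' => differ
  Position 5: 'a' vs 'd' => differ
  Position 6: 'd' vs 'c' => differ
Total differences (Hamming distance): 7

7


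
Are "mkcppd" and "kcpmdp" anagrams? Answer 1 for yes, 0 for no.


Strings: "mkcppd", "kcpmdp"
Sorted first:  cdkmpp
Sorted second: cdkmpp
Sorted forms match => anagrams

1


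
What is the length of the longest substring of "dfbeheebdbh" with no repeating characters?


Input: "dfbeheebdbh"
Sliding window (track last position of each char):
  Position 0 ('d'): window [0,0] length 1 -- new best
  Position 1 ('f'): window [0,1] length 2 -- new best
  Position 2 ('b'): window [0,2] length 3 -- new best
  Position 3 ('e'): window [0,3] length 4 -- new best
  Position 4 ('h'): window [0,4] length 5 -- new best
  Position 5 ('e'): repeat (last at 3), move window start to 4
  Position 5 ('e'): window [4,5] length 2
  Position 6 ('e'): repeat (last at 5), move window start to 6
  Position 6 ('e'): window [6,6] length 1
  Position 7 ('b'): window [6,7] length 2
  Position 8 ('d'): window [6,8] length 3
  Position 9 ('b'): repeat (last at 7), move window start to 8
  Position 9 ('b'): window [8,9] length 2
  Position 10 ('h'): window [8,10] length 3
Longest substring with no repeats: "dfbeh" with length 5

5


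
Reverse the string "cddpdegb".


Input: cddpdegb
Reading characters right to left:
  Position 7: 'b'
  Position 6: 'g'
  Position 5: 'e'
  Position 4: 'd'
  Position 3: 'p'
  Position 2: 'd'
  Position 1: 'd'
  Position 0: 'c'
Reversed: bgedpddc

bgedpddc


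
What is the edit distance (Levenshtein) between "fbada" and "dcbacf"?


Computing edit distance: "fbada" -> "dcbacf"
DP table:
           d    c    b    a    c    f
      0    1    2    3    4    5    6
  f   1    1    2    3    4    5    5
  b   2    2    2    2    3    4    5
  a   3    3    3    3    2    3    4
  d   4    3    4    4    3    3    4
  a   5    4    4    5    4    4    4
Edit distance = dp[5][6] = 4

4


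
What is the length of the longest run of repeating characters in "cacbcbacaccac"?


Input: "cacbcbacaccac"
Scanning for longest run:
  Position 1 ('a'): new char, reset run to 1
  Position 2 ('c'): new char, reset run to 1
  Position 3 ('b'): new char, reset run to 1
  Position 4 ('c'): new char, reset run to 1
  Position 5 ('b'): new char, reset run to 1
  Position 6 ('a'): new char, reset run to 1
  Position 7 ('c'): new char, reset run to 1
  Position 8 ('a'): new char, reset run to 1
  Position 9 ('c'): new char, reset run to 1
  Position 10 ('c'): continues run of 'c', length=2
  Position 11 ('a'): new char, reset run to 1
  Position 12 ('c'): new char, reset run to 1
Longest run: 'c' with length 2

2


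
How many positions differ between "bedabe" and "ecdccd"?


Comparing "bedabe" and "ecdccd" position by position:
  Position 0: 'b' vs 'e' => DIFFER
  Position 1: 'e' vs 'c' => DIFFER
  Position 2: 'd' vs 'd' => same
  Position 3: 'a' vs 'c' => DIFFER
  Position 4: 'b' vs 'c' => DIFFER
  Position 5: 'e' vs 'd' => DIFFER
Positions that differ: 5

5


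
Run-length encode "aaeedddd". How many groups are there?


Input: aaeedddd
Scanning for consecutive runs:
  Group 1: 'a' x 2 (positions 0-1)
  Group 2: 'e' x 2 (positions 2-3)
  Group 3: 'd' x 4 (positions 4-7)
Total groups: 3

3


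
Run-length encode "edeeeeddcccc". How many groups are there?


Input: edeeeeddcccc
Scanning for consecutive runs:
  Group 1: 'e' x 1 (positions 0-0)
  Group 2: 'd' x 1 (positions 1-1)
  Group 3: 'e' x 4 (positions 2-5)
  Group 4: 'd' x 2 (positions 6-7)
  Group 5: 'c' x 4 (positions 8-11)
Total groups: 5

5


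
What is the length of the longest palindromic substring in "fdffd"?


Input: "fdffd"
Checking substrings for palindromes:
  [1:5] "dffd" (len 4) => palindrome
  [0:3] "fdf" (len 3) => palindrome
  [2:4] "ff" (len 2) => palindrome
Longest palindromic substring: "dffd" with length 4

4


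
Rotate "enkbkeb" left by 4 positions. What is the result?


Input: "enkbkeb", rotate left by 4
First 4 characters: "enkb"
Remaining characters: "keb"
Concatenate remaining + first: "keb" + "enkb" = "kebenkb"

kebenkb


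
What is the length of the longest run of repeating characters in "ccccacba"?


Input: "ccccacba"
Scanning for longest run:
  Position 1 ('c'): continues run of 'c', length=2
  Position 2 ('c'): continues run of 'c', length=3
  Position 3 ('c'): continues run of 'c', length=4
  Position 4 ('a'): new char, reset run to 1
  Position 5 ('c'): new char, reset run to 1
  Position 6 ('b'): new char, reset run to 1
  Position 7 ('a'): new char, reset run to 1
Longest run: 'c' with length 4

4


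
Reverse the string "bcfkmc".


Input: bcfkmc
Reading characters right to left:
  Position 5: 'c'
  Position 4: 'm'
  Position 3: 'k'
  Position 2: 'f'
  Position 1: 'c'
  Position 0: 'b'
Reversed: cmkfcb

cmkfcb


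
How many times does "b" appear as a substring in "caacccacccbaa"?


Searching for "b" in "caacccacccbaa"
Scanning each position:
  Position 0: "c" => no
  Position 1: "a" => no
  Position 2: "a" => no
  Position 3: "c" => no
  Position 4: "c" => no
  Position 5: "c" => no
  Position 6: "a" => no
  Position 7: "c" => no
  Position 8: "c" => no
  Position 9: "c" => no
  Position 10: "b" => MATCH
  Position 11: "a" => no
  Position 12: "a" => no
Total occurrences: 1

1


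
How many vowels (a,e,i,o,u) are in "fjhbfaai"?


Input: fjhbfaai
Checking each character:
  'f' at position 0: consonant
  'j' at position 1: consonant
  'h' at position 2: consonant
  'b' at position 3: consonant
  'f' at position 4: consonant
  'a' at position 5: vowel (running total: 1)
  'a' at position 6: vowel (running total: 2)
  'i' at position 7: vowel (running total: 3)
Total vowels: 3

3


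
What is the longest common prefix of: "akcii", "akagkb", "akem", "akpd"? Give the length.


Words: akcii, akagkb, akem, akpd
  Position 0: all 'a' => match
  Position 1: all 'k' => match
  Position 2: ('c', 'a', 'e', 'p') => mismatch, stop
LCP = "ak" (length 2)

2


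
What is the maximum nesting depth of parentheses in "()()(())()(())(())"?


Input: "()()(())()(())(())"
Tracking depth:
  Position 0 '(': depth becomes 1
  Position 1 ')': depth becomes 0
  Position 2 '(': depth becomes 1
  Position 3 ')': depth becomes 0
  Position 4 '(': depth becomes 1
  Position 5 '(': depth becomes 2
  Position 6 ')': depth becomes 1
  Position 7 ')': depth becomes 0
  Position 8 '(': depth becomes 1
  Position 9 ')': depth becomes 0
  Position 10 '(': depth becomes 1
  Position 11 '(': depth becomes 2
  Position 12 ')': depth becomes 1
  Position 13 ')': depth becomes 0
  Position 14 '(': depth becomes 1
  Position 15 '(': depth becomes 2
  Position 16 ')': depth becomes 1
  Position 17 ')': depth becomes 0
Maximum depth reached: 2

2


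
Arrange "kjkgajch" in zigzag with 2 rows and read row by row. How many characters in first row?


Zigzag "kjkgajch" into 2 rows:
Placing characters:
  'k' => row 0
  'j' => row 1
  'k' => row 0
  'g' => row 1
  'a' => row 0
  'j' => row 1
  'c' => row 0
  'h' => row 1
Rows:
  Row 0: "kkac"
  Row 1: "jgjh"
First row length: 4

4


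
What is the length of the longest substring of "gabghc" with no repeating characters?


Input: "gabghc"
Sliding window (track last position of each char):
  Position 0 ('g'): window [0,0] length 1 -- new best
  Position 1 ('a'): window [0,1] length 2 -- new best
  Position 2 ('b'): window [0,2] length 3 -- new best
  Position 3 ('g'): repeat (last at 0), move window start to 1
  Position 3 ('g'): window [1,3] length 3
  Position 4 ('h'): window [1,4] length 4 -- new best
  Position 5 ('c'): window [1,5] length 5 -- new best
Longest substring with no repeats: "abghc" with length 5

5


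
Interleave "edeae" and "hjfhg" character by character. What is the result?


Interleaving "edeae" and "hjfhg":
  Position 0: 'e' from first, 'h' from second => "eh"
  Position 1: 'd' from first, 'j' from second => "dj"
  Position 2: 'e' from first, 'f' from second => "ef"
  Position 3: 'a' from first, 'h' from second => "ah"
  Position 4: 'e' from first, 'g' from second => "eg"
Result: ehdjefaheg

ehdjefaheg


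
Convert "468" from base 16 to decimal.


Input: "468" in base 16
Positional expansion:
  Digit '4' (value 4) x 16^2 = 1024
  Digit '6' (value 6) x 16^1 = 96
  Digit '8' (value 8) x 16^0 = 8
Sum = 1128

1128


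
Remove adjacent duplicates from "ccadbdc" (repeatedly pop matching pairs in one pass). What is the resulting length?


Input: ccadbdc
Stack-based adjacent duplicate removal:
  Read 'c': push. Stack: c
  Read 'c': matches stack top 'c' => pop. Stack: (empty)
  Read 'a': push. Stack: a
  Read 'd': push. Stack: ad
  Read 'b': push. Stack: adb
  Read 'd': push. Stack: adbd
  Read 'c': push. Stack: adbdc
Final stack: "adbdc" (length 5)

5


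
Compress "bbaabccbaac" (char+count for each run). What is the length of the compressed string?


Input: bbaabccbaac
Runs:
  'b' x 2 => "b2"
  'a' x 2 => "a2"
  'b' x 1 => "b1"
  'c' x 2 => "c2"
  'b' x 1 => "b1"
  'a' x 2 => "a2"
  'c' x 1 => "c1"
Compressed: "b2a2b1c2b1a2c1"
Compressed length: 14

14


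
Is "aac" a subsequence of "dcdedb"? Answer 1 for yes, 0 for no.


Check if "aac" is a subsequence of "dcdedb"
Greedy scan:
  Position 0 ('d'): no match needed
  Position 1 ('c'): no match needed
  Position 2 ('d'): no match needed
  Position 3 ('e'): no match needed
  Position 4 ('d'): no match needed
  Position 5 ('b'): no match needed
Only matched 0/3 characters => not a subsequence

0
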